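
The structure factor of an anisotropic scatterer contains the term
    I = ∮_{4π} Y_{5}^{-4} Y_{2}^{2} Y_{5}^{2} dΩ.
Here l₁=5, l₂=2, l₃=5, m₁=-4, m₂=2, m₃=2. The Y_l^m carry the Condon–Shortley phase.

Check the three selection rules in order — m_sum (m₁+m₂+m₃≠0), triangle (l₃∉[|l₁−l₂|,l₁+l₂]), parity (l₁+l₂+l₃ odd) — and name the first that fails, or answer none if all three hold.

none

m₁+m₂+m₃ = -4 + 2 + 2 = 0  ✓
triangle: |5−2|=3 ≤ l₃=5 ≤ 5+2=7  ✓
parity: l₁+l₂+l₃ = 12 is even  ✓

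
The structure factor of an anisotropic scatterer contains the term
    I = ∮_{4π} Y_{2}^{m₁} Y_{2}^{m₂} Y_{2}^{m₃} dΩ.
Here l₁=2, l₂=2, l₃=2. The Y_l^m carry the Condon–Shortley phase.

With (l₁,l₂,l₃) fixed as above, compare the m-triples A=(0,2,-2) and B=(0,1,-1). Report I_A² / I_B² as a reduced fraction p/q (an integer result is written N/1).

Shared (l₁,l₂,l₃)=(2,2,2): N and (l;000)² cancel in I_A²/I_B².
A: Δ = 2!·2!·2!/7! = 1/630; Racah Σ t=2..2: t=2:+1/8 = 1/8; ⇒ 3j(2 2 2; 0 2 -2)² = 2/35, sgn +1
B: Δ = 2!·2!·2!/7! = 1/630; Racah Σ t=1..2: t=1:−1/2 t=2:+1/4 = -1/4; ⇒ 3j(2 2 2; 0 1 -1)² = 1/70, sgn +1
I_A²/I_B² = (2/35)/(1/70) = 4/1

4/1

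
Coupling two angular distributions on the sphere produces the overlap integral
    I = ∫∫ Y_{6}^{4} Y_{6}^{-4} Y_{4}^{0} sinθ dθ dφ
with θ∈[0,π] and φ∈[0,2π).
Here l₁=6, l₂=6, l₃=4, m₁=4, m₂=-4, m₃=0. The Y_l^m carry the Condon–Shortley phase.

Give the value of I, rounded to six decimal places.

Rules hold: Σm=0, L=16 even, 0≤4≤12.
N = 13·13·9 = 1521
Δ = 8!·4!·4!/17! = 1/15315300
Racah Σ t=2..6: t=2:+1/829440 t=3:−1/25920 t=4:+1/9216 t=5:−1/25920 t=6:+1/829440 = 7/207360
⇒ 3j(6 6 4; 0 0 0)² = 28/2431, sgn +1
Racah Σ t=0..2: t=0:+1/645120 t=1:−1/181440 t=2:+1/829440 = -1/362880
⇒ 3j(6 6 4; 4 -4 0)² = 256/17017, sgn -1
4πI² = N·(3j₀)²·(3jₘ)² = 9216/34969
I = -1·√(0.263548/4π) = -0.14481872

-0.144819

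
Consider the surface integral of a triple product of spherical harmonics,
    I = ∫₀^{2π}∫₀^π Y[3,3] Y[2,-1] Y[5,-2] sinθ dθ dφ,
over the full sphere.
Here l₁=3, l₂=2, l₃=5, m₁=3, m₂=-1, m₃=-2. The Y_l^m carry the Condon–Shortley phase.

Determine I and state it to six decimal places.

Checks pass: Σm=0; 10 even; l₃=5∈[1,5].
(2·3+1)(2·2+1)(2·5+1) = 385
Δ: 0! 6! 4! / 11! → 1/2310
sum: t=0:+1/144 = 1/144
3j²(3 2 5; 0 0 0) = Δ·Π!·Σ² = 10/231  (sign -1)
sum: t=0:+1/4320 = 1/4320
3j²(3 2 5; 3 -1 -2) = Δ·Π!·Σ² = 1/330  (sign -1)
combine: 4πI² = 385·10/231·1/330 = 5/99
take √, sign +1: I = 0.06339609

0.063396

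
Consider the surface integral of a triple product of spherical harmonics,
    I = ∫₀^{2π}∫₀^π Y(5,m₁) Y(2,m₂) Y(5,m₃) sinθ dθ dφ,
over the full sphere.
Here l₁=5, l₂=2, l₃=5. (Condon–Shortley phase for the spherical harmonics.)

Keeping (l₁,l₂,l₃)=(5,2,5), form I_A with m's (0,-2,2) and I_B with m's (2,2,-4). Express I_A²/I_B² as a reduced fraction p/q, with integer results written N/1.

Shared (l₁,l₂,l₃)=(5,2,5): N and (l;000)² cancel in I_A²/I_B².
A: Δ = 2!·8!·2!/13! = 1/38610; Racah Σ t=0..0: t=0:+1/2880 = 1/2880; ⇒ 3j(5 2 5; 0 -2 2)² = 14/429, sgn -1
B: Δ = 2!·8!·2!/13! = 1/38610; Racah Σ t=2..2: t=2:+1/20160 = 1/20160; ⇒ 3j(5 2 5; 2 2 -4)² = 12/715, sgn -1
I_A²/I_B² = (14/429)/(12/715) = 35/18

35/18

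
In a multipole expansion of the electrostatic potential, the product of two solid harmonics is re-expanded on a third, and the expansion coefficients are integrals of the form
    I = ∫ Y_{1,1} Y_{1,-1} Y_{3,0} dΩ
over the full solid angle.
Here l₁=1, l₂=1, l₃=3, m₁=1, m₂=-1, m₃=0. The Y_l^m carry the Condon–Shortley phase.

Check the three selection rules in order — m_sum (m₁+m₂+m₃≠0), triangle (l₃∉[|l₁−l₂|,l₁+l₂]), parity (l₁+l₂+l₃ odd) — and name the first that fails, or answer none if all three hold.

m₁+m₂+m₃ = 1 − 1 + 0 = 0  ✓
triangle: |1−1|=0 ≤ l₃=3 ≤ 1+1=2  ✗
parity: l₁+l₂+l₃ = 5 is odd

triangle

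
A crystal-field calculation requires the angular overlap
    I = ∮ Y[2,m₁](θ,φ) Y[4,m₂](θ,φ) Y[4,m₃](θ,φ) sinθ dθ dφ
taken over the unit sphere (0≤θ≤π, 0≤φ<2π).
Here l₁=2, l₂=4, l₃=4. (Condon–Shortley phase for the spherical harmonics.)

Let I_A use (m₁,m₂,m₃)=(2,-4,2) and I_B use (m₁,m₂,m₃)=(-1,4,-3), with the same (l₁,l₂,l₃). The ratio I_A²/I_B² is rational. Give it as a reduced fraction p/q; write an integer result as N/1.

Same 2,4,4: normalisation and zero-m 3j drop out of the ratio.
A: Δ: 2! 2! 6! / 11! → 1/13860; sum: t=0:+1/2880 = 1/2880; 3j²(2 4 4; 2 -4 2) = Δ·Π!·Σ² = 2/165  (sign +1)
B: Δ: 2! 2! 6! / 11! → 1/13860; sum: t=2:+1/1440 = 1/1440; 3j²(2 4 4; -1 4 -3) = Δ·Π!·Σ² = 7/165  (sign -1)
I_A²/I_B² = (2/165)/(7/165) = 2/7

2/7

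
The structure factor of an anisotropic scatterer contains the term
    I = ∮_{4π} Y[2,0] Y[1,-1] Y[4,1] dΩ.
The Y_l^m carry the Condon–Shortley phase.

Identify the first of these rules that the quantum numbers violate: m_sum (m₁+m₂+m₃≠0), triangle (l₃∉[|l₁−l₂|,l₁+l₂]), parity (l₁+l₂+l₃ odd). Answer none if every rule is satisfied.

triangle

azimuthal sum: 0 − 1 + 1 = 0  ✓
1 ≤ 4 ≤ 3 (triangle on l)  ✗
L = 2 + 1 + 4 = 7 (odd)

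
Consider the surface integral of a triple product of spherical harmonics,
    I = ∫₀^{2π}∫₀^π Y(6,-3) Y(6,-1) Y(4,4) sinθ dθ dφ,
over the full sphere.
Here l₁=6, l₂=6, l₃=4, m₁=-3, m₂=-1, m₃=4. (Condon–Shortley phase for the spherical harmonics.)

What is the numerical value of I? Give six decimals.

-0.167630

Checks pass: Σm=0; 16 even; l₃=4∈[0,12].
(2·6+1)(2·6+1)(2·4+1) = 1521
Δ: 8! 4! 4! / 17! → 1/15315300
sum: t=2:+1/829440 t=3:−1/25920 t=4:+1/9216 t=5:−1/25920 t=6:+1/829440 = 7/207360
3j²(6 6 4; 0 0 0) = Δ·Π!·Σ² = 28/2431  (sign +1)
sum: t=5:−1/414720 = -1/414720
3j²(6 6 4; -3 -1 4) = Δ·Π!·Σ² = 49/2431  (sign -1)
combine: 4πI² = 1521·28/2431·49/2431 = 12348/34969
take √, sign -1: I = -0.16763001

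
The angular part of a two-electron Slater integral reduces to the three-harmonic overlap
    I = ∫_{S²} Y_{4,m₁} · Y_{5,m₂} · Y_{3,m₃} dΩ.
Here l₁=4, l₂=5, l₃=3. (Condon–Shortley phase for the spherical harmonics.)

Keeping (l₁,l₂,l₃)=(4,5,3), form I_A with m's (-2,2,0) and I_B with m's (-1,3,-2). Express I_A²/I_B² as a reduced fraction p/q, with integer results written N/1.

2/5

Shared (l₁,l₂,l₃)=(4,5,3): N and (l;000)² cancel in I_A²/I_B².
A: Δ = 6!·2!·4!/13! = 1/180180; Racah Σ t=4..6: t=4:+1/576 t=5:−1/480 t=6:+1/8640 = -1/4320; ⇒ 3j(4 5 3; -2 2 0)² = 1/2145, sgn +1
B: Δ = 6!·2!·4!/13! = 1/180180; Racah Σ t=4..5: t=4:+1/1152 t=5:−1/1440 = 1/5760; ⇒ 3j(4 5 3; -1 3 -2)² = 1/858, sgn -1
I_A²/I_B² = (1/2145)/(1/858) = 2/5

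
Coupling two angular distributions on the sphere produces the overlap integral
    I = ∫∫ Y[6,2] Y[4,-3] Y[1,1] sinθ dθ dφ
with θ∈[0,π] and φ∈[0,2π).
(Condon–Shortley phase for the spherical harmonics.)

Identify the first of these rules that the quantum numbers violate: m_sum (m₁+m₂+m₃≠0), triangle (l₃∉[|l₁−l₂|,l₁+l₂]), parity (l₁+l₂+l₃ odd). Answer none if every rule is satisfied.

triangle

azimuthal sum: 2 − 3 + 1 = 0  ✓
2 ≤ 1 ≤ 10 (triangle on l)  ✗
L = 6 + 4 + 1 = 11 (odd)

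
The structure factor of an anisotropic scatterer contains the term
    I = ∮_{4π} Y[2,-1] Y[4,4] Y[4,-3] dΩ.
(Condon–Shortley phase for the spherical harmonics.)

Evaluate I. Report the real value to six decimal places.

0.198645

Rules hold: Σm=0, L=10 even, 2≤4≤6.
N = 5·9·9 = 405
Δ = 2!·2!·6!/11! = 1/13860
Racah Σ t=0..2: t=0:+1/192 t=1:−1/36 t=2:+1/192 = -5/288
⇒ 3j(2 4 4; 0 0 0)² = 20/693, sgn -1
Racah Σ t=2..2: t=2:+1/1440 = 1/1440
⇒ 3j(2 4 4; -1 4 -3)² = 7/165, sgn -1
4πI² = N·(3j₀)²·(3jₘ)² = 60/121
I = +1·√(0.495868/4π) = 0.19864517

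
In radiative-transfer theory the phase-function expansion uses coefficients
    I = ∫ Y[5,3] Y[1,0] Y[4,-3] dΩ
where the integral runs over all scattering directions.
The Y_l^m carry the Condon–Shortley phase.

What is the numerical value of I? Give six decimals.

-0.196426

Checks pass: Σm=0; 10 even; l₃=4∈[4,6].
(2·5+1)(2·1+1)(2·4+1) = 297
Δ: 2! 8! 0! / 11! → 1/495
sum: t=1:−1/576 = -1/576
3j²(5 1 4; 0 0 0) = Δ·Π!·Σ² = 5/99  (sign -1)
sum: t=1:−1/5040 = -1/5040
3j²(5 1 4; 3 0 -3) = Δ·Π!·Σ² = 16/495  (sign +1)
combine: 4πI² = 297·5/99·16/495 = 16/33
take √, sign -1: I = -0.19642560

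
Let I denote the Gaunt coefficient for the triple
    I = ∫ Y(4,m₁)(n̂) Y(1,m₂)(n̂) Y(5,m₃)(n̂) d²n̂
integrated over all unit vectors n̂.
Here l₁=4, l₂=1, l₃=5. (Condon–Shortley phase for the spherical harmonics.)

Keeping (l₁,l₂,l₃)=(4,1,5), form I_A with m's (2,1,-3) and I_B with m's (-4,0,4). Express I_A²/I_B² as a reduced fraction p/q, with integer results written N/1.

28/9

Shared (l₁,l₂,l₃)=(4,1,5): N and (l;000)² cancel in I_A²/I_B².
A: Δ = 0!·8!·2!/11! = 1/495; Racah Σ t=0..0: t=0:+1/2880 = 1/2880; ⇒ 3j(4 1 5; 2 1 -3)² = 28/495, sgn +1
B: Δ = 0!·8!·2!/11! = 1/495; Racah Σ t=0..0: t=0:+1/40320 = 1/40320; ⇒ 3j(4 1 5; -4 0 4)² = 1/55, sgn -1
I_A²/I_B² = (28/495)/(1/55) = 28/9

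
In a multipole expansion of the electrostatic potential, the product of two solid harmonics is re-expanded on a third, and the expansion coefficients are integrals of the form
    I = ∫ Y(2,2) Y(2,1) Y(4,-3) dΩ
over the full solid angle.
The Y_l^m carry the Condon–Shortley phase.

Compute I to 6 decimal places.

m-sum 0 ✓  L=8 even ✓  0≤4≤4 ✓
Π(2lᵢ+1) = 5×5×9 = 225
triangle coeff Δ(2,2,4) = 1/630
Σ_t [0,0]: t=0:+1/16 = 1/16
(3j)²=2/35 [(2 2 4; 0 0 0)], sign=+1
Σ_t [0,0]: t=0:+1/144 = 1/144
(3j)²=1/18 [(2 2 4; 2 1 -3)], sign=-1
⇒ 4πI² = 5/7
I = (-1)√(5/7/(4π)) = -0.23841361

-0.238414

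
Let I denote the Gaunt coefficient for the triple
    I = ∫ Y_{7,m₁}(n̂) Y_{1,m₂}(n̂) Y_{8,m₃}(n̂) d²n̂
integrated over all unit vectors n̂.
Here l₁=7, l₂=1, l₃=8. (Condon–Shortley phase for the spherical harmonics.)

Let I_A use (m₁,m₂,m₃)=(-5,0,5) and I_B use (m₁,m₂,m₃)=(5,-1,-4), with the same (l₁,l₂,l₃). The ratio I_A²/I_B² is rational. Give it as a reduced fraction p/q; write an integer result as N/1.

l's match ⇒ only the (l;m) 3-j factors differ between A and B.
A: triangle coeff Δ(7,1,8) = 1/2040; Σ_t [0,0]: t=0:+1/958003200 = 1/958003200; (3j)²=13/680 [(7 1 8; -5 0 5)], sign=-1
B: triangle coeff Δ(7,1,8) = 1/2040; Σ_t [0,0]: t=0:+1/1916006400 = 1/1916006400; (3j)²=1/340 [(7 1 8; 5 -1 -4)], sign=+1
I_A²/I_B² = (13/680)/(1/340) = 13/2

13/2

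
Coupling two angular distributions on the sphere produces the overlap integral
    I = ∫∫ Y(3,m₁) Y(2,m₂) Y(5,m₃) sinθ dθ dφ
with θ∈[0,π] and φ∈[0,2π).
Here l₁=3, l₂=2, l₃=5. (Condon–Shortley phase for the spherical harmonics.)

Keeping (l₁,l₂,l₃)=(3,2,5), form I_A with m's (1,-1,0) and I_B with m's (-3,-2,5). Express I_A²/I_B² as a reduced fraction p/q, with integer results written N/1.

5/21

l's match ⇒ only the (l;m) 3-j factors differ between A and B.
A: triangle coeff Δ(3,2,5) = 1/2310; Σ_t [0,0]: t=0:+1/288 = 1/288; (3j)²=5/231 [(3 2 5; 1 -1 0)], sign=-1
B: triangle coeff Δ(3,2,5) = 1/2310; Σ_t [0,0]: t=0:+1/17280 = 1/17280; (3j)²=1/11 [(3 2 5; -3 -2 5)], sign=+1
I_A²/I_B² = (5/231)/(1/11) = 5/21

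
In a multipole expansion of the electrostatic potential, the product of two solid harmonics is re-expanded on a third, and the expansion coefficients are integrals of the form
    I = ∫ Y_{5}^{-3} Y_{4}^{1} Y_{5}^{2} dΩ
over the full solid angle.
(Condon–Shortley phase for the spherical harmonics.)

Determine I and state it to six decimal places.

-0.118854

Rules hold: Σm=0, L=14 even, 1≤5≤9.
N = 11·9·11 = 1089
Δ = 4!·6!·4!/15! = 1/3153150
Racah Σ t=0..4: t=0:+1/69120 t=1:−1/1728 t=2:+1/576 t=3:−1/1728 t=4:+1/69120 = 7/11520
⇒ 3j(5 4 5; 0 0 0)² = 2/143, sgn -1
Racah Σ t=2..4: t=2:+1/17280 t=3:−1/2880 t=4:+1/6912 = -1/6912
⇒ 3j(5 4 5; -3 1 2)² = 5/429, sgn +1
4πI² = N·(3j₀)²·(3jₘ)² = 30/169
I = -1·√(0.177515/4π) = -0.11885360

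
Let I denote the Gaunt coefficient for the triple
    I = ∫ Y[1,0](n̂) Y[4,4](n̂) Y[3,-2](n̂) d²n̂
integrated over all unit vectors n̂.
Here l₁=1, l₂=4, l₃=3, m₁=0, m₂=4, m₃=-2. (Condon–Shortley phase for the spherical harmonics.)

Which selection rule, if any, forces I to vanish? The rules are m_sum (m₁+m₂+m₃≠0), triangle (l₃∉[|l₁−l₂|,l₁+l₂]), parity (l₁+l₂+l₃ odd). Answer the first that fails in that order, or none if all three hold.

azimuthal sum: 0 + 4 − 2 = 2  ✗
3 ≤ 3 ≤ 5 (triangle on l)
L = 1 + 4 + 3 = 8 (even)

m_sum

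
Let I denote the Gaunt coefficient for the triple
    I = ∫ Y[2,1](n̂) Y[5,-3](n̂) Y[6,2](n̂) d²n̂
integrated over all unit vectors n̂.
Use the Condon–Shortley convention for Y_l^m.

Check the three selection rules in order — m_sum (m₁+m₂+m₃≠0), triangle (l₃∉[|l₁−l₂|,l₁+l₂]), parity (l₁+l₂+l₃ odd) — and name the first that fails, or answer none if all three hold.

parity

azimuthal sum: 1 − 3 + 2 = 0  ✓
3 ≤ 6 ≤ 7 (triangle on l)  ✓
L = 2 + 5 + 6 = 13 (odd)  ✗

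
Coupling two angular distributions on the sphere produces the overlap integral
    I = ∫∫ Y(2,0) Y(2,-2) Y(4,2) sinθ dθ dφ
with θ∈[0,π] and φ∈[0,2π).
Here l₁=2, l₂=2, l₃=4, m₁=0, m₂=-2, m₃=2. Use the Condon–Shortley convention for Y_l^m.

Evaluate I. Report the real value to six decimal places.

Checks pass: Σm=0; 8 even; l₃=4∈[0,4].
(2·2+1)(2·2+1)(2·4+1) = 225
Δ: 0! 4! 4! / 9! → 1/630
sum: t=0:+1/16 = 1/16
3j²(2 2 4; 0 0 0) = Δ·Π!·Σ² = 2/35  (sign +1)
sum: t=0:+1/96 = 1/96
3j²(2 2 4; 0 -2 2) = Δ·Π!·Σ² = 1/42  (sign +1)
combine: 4πI² = 225·2/35·1/42 = 15/49
take √, sign +1: I = 0.15607835

0.156078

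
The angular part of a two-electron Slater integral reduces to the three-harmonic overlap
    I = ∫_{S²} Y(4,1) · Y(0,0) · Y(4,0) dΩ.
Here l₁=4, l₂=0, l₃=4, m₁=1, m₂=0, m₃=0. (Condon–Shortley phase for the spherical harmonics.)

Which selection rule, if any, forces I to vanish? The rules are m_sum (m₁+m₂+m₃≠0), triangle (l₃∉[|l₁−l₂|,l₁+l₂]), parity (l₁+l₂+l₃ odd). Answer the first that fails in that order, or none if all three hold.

m_sum

m₁+m₂+m₃ = 1 + 0 + 0 = 1  ✗
triangle: |4−0|=4 ≤ l₃=4 ≤ 4+0=4
parity: l₁+l₂+l₃ = 8 is even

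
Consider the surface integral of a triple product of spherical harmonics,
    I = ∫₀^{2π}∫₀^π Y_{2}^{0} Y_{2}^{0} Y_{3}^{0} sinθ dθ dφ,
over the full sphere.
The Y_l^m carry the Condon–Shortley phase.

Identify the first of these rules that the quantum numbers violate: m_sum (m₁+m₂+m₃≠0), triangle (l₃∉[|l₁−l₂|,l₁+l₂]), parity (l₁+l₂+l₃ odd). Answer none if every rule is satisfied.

azimuthal sum: 0 + 0 + 0 = 0  ✓
0 ≤ 3 ≤ 4 (triangle on l)  ✓
L = 2 + 2 + 3 = 7 (odd)  ✗

parity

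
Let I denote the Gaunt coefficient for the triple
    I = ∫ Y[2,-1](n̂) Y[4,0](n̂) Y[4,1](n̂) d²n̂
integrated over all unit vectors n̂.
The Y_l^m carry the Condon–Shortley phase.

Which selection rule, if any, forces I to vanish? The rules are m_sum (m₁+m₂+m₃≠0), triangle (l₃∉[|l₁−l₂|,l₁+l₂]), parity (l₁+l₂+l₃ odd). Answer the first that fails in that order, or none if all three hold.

azimuthal sum: -1 + 0 + 1 = 0  ✓
2 ≤ 4 ≤ 6 (triangle on l)  ✓
L = 2 + 4 + 4 = 10 (even)  ✓

none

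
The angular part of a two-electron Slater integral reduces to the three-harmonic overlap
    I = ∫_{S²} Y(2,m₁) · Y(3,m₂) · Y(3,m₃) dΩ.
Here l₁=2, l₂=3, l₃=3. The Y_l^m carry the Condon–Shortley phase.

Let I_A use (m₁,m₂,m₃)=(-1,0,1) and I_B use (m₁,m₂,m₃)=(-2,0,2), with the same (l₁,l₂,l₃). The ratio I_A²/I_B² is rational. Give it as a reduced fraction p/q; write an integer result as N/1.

1/10

Shared (l₁,l₂,l₃)=(2,3,3): N and (l;000)² cancel in I_A²/I_B².
A: Δ = 2!·2!·4!/9! = 1/3780; Racah Σ t=1..2: t=1:−1/8 t=2:+1/12 = -1/24; ⇒ 3j(2 3 3; -1 0 1)² = 1/210, sgn -1
B: Δ = 2!·2!·4!/9! = 1/3780; Racah Σ t=2..2: t=2:+1/24 = 1/24; ⇒ 3j(2 3 3; -2 0 2)² = 1/21, sgn -1
I_A²/I_B² = (1/210)/(1/21) = 1/10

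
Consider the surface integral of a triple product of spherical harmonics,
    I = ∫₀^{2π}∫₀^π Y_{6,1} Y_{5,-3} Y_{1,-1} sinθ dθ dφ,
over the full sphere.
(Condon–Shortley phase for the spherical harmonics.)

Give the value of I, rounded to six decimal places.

1 − 3 − 1 = -3 ≠ 0: azimuthal integral kills it; I = 0

0.000000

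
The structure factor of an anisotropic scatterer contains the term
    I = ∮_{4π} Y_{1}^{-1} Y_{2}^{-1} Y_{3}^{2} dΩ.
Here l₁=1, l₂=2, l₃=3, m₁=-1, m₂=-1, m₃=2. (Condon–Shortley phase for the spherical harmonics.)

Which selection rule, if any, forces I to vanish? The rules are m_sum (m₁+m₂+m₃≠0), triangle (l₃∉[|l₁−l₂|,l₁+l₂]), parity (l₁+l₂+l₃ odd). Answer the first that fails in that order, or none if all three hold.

m₁+m₂+m₃ = -1 − 1 + 2 = 0  ✓
triangle: |1−2|=1 ≤ l₃=3 ≤ 1+2=3  ✓
parity: l₁+l₂+l₃ = 6 is even  ✓

none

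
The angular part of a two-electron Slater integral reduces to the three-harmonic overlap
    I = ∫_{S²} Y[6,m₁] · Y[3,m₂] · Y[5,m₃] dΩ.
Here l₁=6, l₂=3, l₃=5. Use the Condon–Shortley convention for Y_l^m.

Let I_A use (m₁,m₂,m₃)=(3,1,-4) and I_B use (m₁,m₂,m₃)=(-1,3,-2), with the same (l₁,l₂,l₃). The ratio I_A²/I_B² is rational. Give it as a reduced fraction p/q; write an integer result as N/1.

l's match ⇒ only the (l;m) 3-j factors differ between A and B.
A: triangle coeff Δ(6,3,5) = 1/675675; Σ_t [2,3]: t=2:+1/40320 t=3:−1/241920 = 1/48384; (3j)²=24/1001 [(6 3 5; 3 1 -4)], sign=-1
B: triangle coeff Δ(6,3,5) = 1/675675; Σ_t [4,4]: t=4:+1/34560 = 1/34560; (3j)²=7/429 [(6 3 5; -1 3 -2)], sign=-1
I_A²/I_B² = (24/1001)/(7/429) = 72/49

72/49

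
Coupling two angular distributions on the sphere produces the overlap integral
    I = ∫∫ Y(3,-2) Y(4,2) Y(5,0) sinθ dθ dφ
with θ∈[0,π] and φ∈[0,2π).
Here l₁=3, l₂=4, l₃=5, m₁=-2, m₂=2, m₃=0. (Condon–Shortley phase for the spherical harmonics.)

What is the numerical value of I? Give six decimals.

-0.171327

Checks pass: Σm=0; 12 even; l₃=5∈[1,7].
(2·3+1)(2·4+1)(2·5+1) = 693
Δ: 2! 4! 6! / 13! → 1/180180
sum: t=0:+1/576 t=1:−1/144 t=2:+1/576 = -1/288
3j²(3 4 5; 0 0 0) = Δ·Π!·Σ² = 20/1001  (sign +1)
sum: t=1:−1/2880 t=2:+1/576 = 1/720
3j²(3 4 5; -2 2 0) = Δ·Π!·Σ² = 80/3003  (sign -1)
combine: 4πI² = 693·20/1001·80/3003 = 4800/13013
take √, sign -1: I = -0.17132746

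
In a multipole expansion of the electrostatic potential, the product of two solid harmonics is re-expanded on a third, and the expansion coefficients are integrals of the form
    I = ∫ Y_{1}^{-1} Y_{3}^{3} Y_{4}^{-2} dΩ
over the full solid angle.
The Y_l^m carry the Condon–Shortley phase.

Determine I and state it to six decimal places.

Rules hold: Σm=0, L=8 even, 2≤4≤4.
N = 3·7·9 = 189
Δ = 0!·2!·6!/9! = 1/252
Racah Σ t=0..0: t=0:+1/36 = 1/36
⇒ 3j(1 3 4; 0 0 0)² = 4/63, sgn +1
Racah Σ t=0..0: t=0:+1/1440 = 1/1440
⇒ 3j(1 3 4; -1 3 -2)² = 1/252, sgn +1
4πI² = N·(3j₀)²·(3jₘ)² = 1/21
I = +1·√(0.047619/4π) = 0.06155813

0.061558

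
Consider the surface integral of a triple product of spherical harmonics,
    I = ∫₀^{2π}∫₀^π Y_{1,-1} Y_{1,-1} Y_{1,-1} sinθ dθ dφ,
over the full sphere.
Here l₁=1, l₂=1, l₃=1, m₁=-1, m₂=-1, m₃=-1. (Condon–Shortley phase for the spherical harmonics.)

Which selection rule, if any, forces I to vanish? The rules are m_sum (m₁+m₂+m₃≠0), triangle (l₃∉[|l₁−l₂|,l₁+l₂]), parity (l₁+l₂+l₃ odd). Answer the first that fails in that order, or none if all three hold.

m_sum

m₁+m₂+m₃ = -1 − 1 − 1 = -3  ✗
triangle: |1−1|=0 ≤ l₃=1 ≤ 1+1=2
parity: l₁+l₂+l₃ = 3 is odd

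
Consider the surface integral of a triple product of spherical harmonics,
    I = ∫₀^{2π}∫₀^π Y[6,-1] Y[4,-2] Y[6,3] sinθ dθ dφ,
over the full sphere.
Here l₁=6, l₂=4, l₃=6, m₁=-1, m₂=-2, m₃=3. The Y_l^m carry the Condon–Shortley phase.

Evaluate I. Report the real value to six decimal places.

0.036205

Rules hold: Σm=0, L=16 even, 2≤6≤10.
N = 13·9·13 = 1521
Δ = 4!·8!·4!/17! = 1/15315300
Racah Σ t=0..4: t=0:+1/829440 t=1:−1/25920 t=2:+1/9216 t=3:−1/25920 t=4:+1/829440 = 7/207360
⇒ 3j(6 4 6; 0 0 0)² = 28/2431, sgn +1
Racah Σ t=0..2: t=0:+1/483840 t=1:−1/51840 t=2:+1/69120 = -1/362880
⇒ 3j(6 4 6; -1 -2 3)² = 16/17017, sgn +1
4πI² = N·(3j₀)²·(3jₘ)² = 576/34969
I = +1·√(0.0164717/4π) = 0.03620468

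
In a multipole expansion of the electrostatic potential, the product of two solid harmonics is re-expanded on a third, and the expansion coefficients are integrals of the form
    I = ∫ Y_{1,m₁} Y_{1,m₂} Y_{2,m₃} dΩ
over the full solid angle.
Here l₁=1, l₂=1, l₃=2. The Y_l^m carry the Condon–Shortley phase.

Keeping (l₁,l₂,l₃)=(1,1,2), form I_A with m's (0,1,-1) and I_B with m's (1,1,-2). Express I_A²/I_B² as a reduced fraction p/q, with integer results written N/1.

1/2

Same 1,1,2: normalisation and zero-m 3j drop out of the ratio.
A: Δ: 0! 2! 2! / 5! → 1/30; sum: t=0:+1/2 = 1/2; 3j²(1 1 2; 0 1 -1) = Δ·Π!·Σ² = 1/10  (sign -1)
B: Δ: 0! 2! 2! / 5! → 1/30; sum: t=0:+1/4 = 1/4; 3j²(1 1 2; 1 1 -2) = Δ·Π!·Σ² = 1/5  (sign +1)
I_A²/I_B² = (1/10)/(1/5) = 1/2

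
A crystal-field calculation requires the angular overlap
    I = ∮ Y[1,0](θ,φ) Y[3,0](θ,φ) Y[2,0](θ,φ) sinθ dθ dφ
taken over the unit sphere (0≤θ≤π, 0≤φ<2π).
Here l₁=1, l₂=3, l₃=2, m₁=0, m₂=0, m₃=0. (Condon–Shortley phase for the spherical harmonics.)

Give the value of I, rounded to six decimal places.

Rules hold: Σm=0, L=6 even, 2≤2≤4.
N = 3·7·5 = 105
Δ = 2!·0!·4!/7! = 1/105
Racah Σ t=1..1: t=1:−1/4 = -1/4
⇒ 3j(1 3 2; 0 0 0)² = 3/35, sgn -1
(m-triple is (0,0,0) — same symbol as above.)
4πI² = N·(3j₀)²·(3jₘ)² = 27/35
I = +1·√(0.771429/4π) = 0.24776670

0.247767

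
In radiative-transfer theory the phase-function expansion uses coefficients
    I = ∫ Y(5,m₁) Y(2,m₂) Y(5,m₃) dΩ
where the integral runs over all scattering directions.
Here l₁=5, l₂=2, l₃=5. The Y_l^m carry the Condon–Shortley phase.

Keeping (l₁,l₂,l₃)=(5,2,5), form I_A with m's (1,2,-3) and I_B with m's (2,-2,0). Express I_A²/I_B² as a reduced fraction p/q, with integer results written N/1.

l's match ⇒ only the (l;m) 3-j factors differ between A and B.
A: triangle coeff Δ(5,2,5) = 1/38610; Σ_t [2,2]: t=2:+1/5760 = 1/5760; (3j)²=56/2145 [(5 2 5; 1 2 -3)], sign=+1
B: triangle coeff Δ(5,2,5) = 1/38610; Σ_t [0,0]: t=0:+1/2880 = 1/2880; (3j)²=14/429 [(5 2 5; 2 -2 0)], sign=-1
I_A²/I_B² = (56/2145)/(14/429) = 4/5

4/5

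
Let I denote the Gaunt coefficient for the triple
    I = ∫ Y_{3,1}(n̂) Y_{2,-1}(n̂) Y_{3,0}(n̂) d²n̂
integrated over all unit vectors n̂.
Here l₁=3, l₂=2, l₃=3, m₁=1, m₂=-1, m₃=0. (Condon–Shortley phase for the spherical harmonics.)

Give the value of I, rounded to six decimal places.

Rules hold: Σm=0, L=8 even, 1≤3≤5.
N = 7·5·7 = 245
Δ = 2!·4!·2!/9! = 1/3780
Racah Σ t=0..2: t=0:+1/24 t=1:−1/4 t=2:+1/24 = -1/6
⇒ 3j(3 2 3; 0 0 0)² = 4/105, sgn +1
Racah Σ t=0..1: t=0:+1/8 t=1:−1/12 = 1/24
⇒ 3j(3 2 3; 1 -1 0)² = 1/210, sgn -1
4πI² = N·(3j₀)²·(3jₘ)² = 2/45
I = -1·√(0.0444444/4π) = -0.05947080

-0.059471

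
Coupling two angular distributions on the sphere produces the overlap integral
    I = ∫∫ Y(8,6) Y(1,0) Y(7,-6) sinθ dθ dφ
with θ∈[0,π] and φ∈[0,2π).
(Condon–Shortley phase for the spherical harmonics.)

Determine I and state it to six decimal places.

m-sum 0 ✓  L=16 even ✓  7≤7≤9 ✓
Π(2lᵢ+1) = 17×3×15 = 765
triangle coeff Δ(8,1,7) = 1/2040
Σ_t [1,1]: t=1:−1/25401600 = -1/25401600
(3j)²=8/255 [(8 1 7; 0 0 0)], sign=+1
Σ_t [1,1]: t=1:−1/6227020800 = -1/6227020800
(3j)²=7/510 [(8 1 7; 6 0 -6)], sign=+1
⇒ 4πI² = 28/85
I = (+1)√(28/85/(4π)) = 0.16190663

0.161907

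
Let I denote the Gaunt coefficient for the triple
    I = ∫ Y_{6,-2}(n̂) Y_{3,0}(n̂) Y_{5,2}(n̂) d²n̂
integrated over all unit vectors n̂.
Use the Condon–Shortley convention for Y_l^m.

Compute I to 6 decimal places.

Rules hold: Σm=0, L=14 even, 3≤5≤9.
N = 13·7·11 = 1001
Δ = 4!·8!·2!/15! = 1/675675
Racah Σ t=1..3: t=1:−1/8640 t=2:+1/2304 t=3:−1/8640 = 7/34560
⇒ 3j(6 3 5; 0 0 0)² = 7/429, sgn -1
Racah Σ t=1..3: t=1:−1/60480 t=2:+1/5760 t=3:−1/8640 = 1/24192
⇒ 3j(6 3 5; -2 0 2)² = 8/3003, sgn -1
4πI² = N·(3j₀)²·(3jₘ)² = 56/1287
I = +1·√(0.043512/4π) = 0.05884368

0.058844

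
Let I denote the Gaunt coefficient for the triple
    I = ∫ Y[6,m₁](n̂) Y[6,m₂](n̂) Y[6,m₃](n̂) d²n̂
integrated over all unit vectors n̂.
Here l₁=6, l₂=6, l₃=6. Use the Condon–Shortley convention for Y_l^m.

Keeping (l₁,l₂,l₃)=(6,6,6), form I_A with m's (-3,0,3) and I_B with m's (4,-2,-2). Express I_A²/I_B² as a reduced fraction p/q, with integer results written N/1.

1849/2016

Same 6,6,6: normalisation and zero-m 3j drop out of the ratio.
A: Δ: 6! 6! 6! / 19! → 1/325909584; sum: t=3:−1/933120 t=4:+1/276480 t=5:−1/691200 t=6:+1/18662400 = 43/37324800; 3j²(6 6 6; -3 0 3) = Δ·Π!·Σ² = 1849/184756  (sign -1)
B: Δ: 6! 6! 6! / 19! → 1/325909584; sum: t=0:+1/1658880 t=1:−1/518400 t=2:+1/1658880 = -1/1382400; 3j²(6 6 6; 4 -2 -2) = Δ·Π!·Σ² = 504/46189  (sign -1)
I_A²/I_B² = (1849/184756)/(504/46189) = 1849/2016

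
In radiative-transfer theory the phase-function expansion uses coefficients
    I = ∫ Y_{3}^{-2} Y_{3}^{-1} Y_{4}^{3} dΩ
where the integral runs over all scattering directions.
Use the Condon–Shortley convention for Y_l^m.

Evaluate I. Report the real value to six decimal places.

Rules hold: Σm=0, L=10 even, 0≤4≤6.
N = 7·7·9 = 441
Δ = 2!·4!·4!/11! = 1/34650
Racah Σ t=0..2: t=0:+1/72 t=1:−1/16 t=2:+1/72 = -5/144
⇒ 3j(3 3 4; 0 0 0)² = 2/77, sgn -1
Racah Σ t=1..2: t=1:−1/144 t=2:+1/288 = -1/288
⇒ 3j(3 3 4; -2 -1 3)² = 1/99, sgn +1
4πI² = N·(3j₀)²·(3jₘ)² = 14/121
I = -1·√(0.115702/4π) = -0.09595473

-0.095955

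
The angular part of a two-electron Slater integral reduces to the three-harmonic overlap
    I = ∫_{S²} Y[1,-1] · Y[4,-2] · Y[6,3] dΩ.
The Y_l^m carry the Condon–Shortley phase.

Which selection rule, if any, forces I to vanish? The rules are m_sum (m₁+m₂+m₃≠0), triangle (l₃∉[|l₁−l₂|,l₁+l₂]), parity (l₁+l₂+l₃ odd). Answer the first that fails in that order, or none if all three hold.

triangle

azimuthal sum: -1 − 2 + 3 = 0  ✓
3 ≤ 6 ≤ 5 (triangle on l)  ✗
L = 1 + 4 + 6 = 11 (odd)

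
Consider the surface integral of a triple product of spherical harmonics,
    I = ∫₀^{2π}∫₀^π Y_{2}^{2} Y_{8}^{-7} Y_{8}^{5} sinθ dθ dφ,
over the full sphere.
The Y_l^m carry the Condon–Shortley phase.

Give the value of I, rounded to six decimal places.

0.096220

Checks pass: Σm=0; 18 even; l₃=8∈[6,10].
(2·2+1)(2·8+1)(2·8+1) = 1445
Δ: 2! 2! 14! / 19! → 1/348840
sum: t=0:+1/116121600 t=1:−1/25401600 t=2:+1/116121600 = -1/45158400
3j²(2 8 8; 0 0 0) = Δ·Π!·Σ² = 24/1615  (sign -1)
sum: t=0:+1/24908083200 = 1/24908083200
3j²(2 8 8; 2 -7 5) = Δ·Π!·Σ² = 7/1292  (sign -1)
combine: 4πI² = 1445·24/1615·7/1292 = 42/361
take √, sign +1: I = 0.09622017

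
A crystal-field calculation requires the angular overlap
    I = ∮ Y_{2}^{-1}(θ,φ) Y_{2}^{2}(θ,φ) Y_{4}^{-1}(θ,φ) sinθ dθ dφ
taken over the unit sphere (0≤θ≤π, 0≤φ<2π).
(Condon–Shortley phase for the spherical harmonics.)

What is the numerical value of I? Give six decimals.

-0.090112

m-sum 0 ✓  L=8 even ✓  0≤4≤4 ✓
Π(2lᵢ+1) = 5×5×9 = 225
triangle coeff Δ(2,2,4) = 1/630
Σ_t [0,0]: t=0:+1/16 = 1/16
(3j)²=2/35 [(2 2 4; 0 0 0)], sign=+1
Σ_t [0,0]: t=0:+1/144 = 1/144
(3j)²=1/126 [(2 2 4; -1 2 -1)], sign=-1
⇒ 4πI² = 5/49
I = (-1)√(5/49/(4π)) = -0.09011188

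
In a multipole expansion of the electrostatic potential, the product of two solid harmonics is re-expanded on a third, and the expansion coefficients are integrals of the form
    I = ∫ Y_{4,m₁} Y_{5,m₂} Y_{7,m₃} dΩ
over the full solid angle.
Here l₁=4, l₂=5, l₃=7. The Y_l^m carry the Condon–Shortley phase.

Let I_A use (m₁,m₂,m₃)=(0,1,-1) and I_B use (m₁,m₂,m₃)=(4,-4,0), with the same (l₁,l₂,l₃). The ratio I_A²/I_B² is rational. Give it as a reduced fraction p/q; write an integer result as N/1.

Same 4,5,7: normalisation and zero-m 3j drop out of the ratio.
A: Δ: 2! 6! 8! / 17! → 1/6126120; sum: t=0:+1/138240 t=1:−1/25920 t=2:+1/55296 = -11/829440; 3j²(4 5 7; 0 1 -1) = Δ·Π!·Σ² = 11/1326  (sign -1)
B: Δ: 2! 6! 8! / 17! → 1/6126120; sum: t=0:+1/7257600 = 1/7257600; 3j²(4 5 7; 4 -4 0) = Δ·Π!·Σ² = 14/12155  (sign -1)
I_A²/I_B² = (11/1326)/(14/12155) = 605/84

605/84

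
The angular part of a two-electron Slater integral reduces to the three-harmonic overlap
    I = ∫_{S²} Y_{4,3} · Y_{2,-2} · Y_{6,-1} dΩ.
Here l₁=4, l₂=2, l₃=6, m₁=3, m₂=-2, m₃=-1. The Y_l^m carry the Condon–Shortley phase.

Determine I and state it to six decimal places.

-0.035563

m-sum 0 ✓  L=12 even ✓  2≤6≤6 ✓
Π(2lᵢ+1) = 9×5×13 = 585
triangle coeff Δ(4,2,6) = 1/6435
Σ_t [0,0]: t=0:+1/2304 = 1/2304
(3j)²=5/143 [(4 2 6; 0 0 0)], sign=+1
Σ_t [0,0]: t=0:+1/120960 = 1/120960
(3j)²=1/1287 [(4 2 6; 3 -2 -1)], sign=-1
⇒ 4πI² = 25/1573
I = (-1)√(25/1573/(4π)) = -0.03556319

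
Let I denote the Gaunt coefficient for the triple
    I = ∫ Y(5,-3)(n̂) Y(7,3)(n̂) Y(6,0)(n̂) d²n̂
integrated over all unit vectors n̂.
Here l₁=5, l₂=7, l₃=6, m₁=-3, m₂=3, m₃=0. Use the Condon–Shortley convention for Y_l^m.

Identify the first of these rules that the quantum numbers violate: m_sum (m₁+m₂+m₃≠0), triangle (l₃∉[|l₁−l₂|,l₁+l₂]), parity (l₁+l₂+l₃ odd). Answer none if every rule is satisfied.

none

Σmᵢ = 0  ✓
l₃∈[|l₁−l₂|,l₁+l₂]=[2,12], have l₃=6  ✓
Σlᵢ = 18 ⇒ even  ✓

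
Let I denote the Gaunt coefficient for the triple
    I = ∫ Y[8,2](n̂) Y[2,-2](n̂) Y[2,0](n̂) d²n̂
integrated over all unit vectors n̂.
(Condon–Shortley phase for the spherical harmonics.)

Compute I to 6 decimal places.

0.000000

|8−2|≤2≤8+2 violated ⇒ I = 0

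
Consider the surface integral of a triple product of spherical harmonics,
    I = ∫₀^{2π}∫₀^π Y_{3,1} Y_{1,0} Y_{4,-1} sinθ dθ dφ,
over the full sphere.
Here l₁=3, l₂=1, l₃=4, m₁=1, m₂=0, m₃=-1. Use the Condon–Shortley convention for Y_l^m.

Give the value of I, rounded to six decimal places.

Checks pass: Σm=0; 8 even; l₃=4∈[2,4].
(2·3+1)(2·1+1)(2·4+1) = 189
Δ: 0! 6! 2! / 9! → 1/252
sum: t=0:+1/36 = 1/36
3j²(3 1 4; 0 0 0) = Δ·Π!·Σ² = 4/63  (sign +1)
sum: t=0:+1/48 = 1/48
3j²(3 1 4; 1 0 -1) = Δ·Π!·Σ² = 5/84  (sign -1)
combine: 4πI² = 189·4/63·5/84 = 5/7
take √, sign -1: I = -0.23841361

-0.238414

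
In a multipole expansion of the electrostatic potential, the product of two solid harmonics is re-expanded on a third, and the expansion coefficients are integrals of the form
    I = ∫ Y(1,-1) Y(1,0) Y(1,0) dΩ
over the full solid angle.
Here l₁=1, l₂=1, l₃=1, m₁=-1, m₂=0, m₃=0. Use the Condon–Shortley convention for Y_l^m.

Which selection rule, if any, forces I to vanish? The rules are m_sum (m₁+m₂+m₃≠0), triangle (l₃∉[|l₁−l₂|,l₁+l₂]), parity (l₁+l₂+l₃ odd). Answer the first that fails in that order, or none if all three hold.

m_sum

m₁+m₂+m₃ = -1 + 0 + 0 = -1  ✗
triangle: |1−1|=0 ≤ l₃=1 ≤ 1+1=2
parity: l₁+l₂+l₃ = 3 is odd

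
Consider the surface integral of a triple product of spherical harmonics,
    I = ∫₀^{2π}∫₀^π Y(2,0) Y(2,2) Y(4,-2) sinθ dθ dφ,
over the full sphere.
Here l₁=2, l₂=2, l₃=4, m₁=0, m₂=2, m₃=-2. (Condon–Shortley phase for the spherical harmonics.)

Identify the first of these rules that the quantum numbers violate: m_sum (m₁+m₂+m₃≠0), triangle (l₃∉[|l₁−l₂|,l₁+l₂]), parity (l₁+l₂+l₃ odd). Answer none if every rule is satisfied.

none

m₁+m₂+m₃ = 0 + 2 − 2 = 0  ✓
triangle: |2−2|=0 ≤ l₃=4 ≤ 2+2=4  ✓
parity: l₁+l₂+l₃ = 8 is even  ✓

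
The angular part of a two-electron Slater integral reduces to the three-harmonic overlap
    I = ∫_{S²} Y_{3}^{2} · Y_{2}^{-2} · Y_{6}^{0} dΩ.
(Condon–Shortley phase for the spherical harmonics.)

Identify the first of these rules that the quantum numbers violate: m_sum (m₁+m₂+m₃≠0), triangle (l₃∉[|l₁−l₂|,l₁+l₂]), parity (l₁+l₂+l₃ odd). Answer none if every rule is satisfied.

triangle

azimuthal sum: 2 − 2 + 0 = 0  ✓
1 ≤ 6 ≤ 5 (triangle on l)  ✗
L = 3 + 2 + 6 = 11 (odd)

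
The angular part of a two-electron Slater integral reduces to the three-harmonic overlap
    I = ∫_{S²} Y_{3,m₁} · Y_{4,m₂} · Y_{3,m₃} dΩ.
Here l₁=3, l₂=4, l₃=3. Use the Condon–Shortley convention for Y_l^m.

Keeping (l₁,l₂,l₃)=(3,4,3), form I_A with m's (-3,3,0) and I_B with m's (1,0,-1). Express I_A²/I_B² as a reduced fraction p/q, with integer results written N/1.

63/1

Shared (l₁,l₂,l₃)=(3,4,3): N and (l;000)² cancel in I_A²/I_B².
A: Δ = 4!·2!·4!/11! = 1/34650; Racah Σ t=4..4: t=4:+1/288 = 1/288; ⇒ 3j(3 4 3; -3 3 0)² = 1/22, sgn -1
B: Δ = 4!·2!·4!/11! = 1/34650; Racah Σ t=0..2: t=0:+1/1152 t=1:−1/36 t=2:+1/32 = 5/1152; ⇒ 3j(3 4 3; 1 0 -1)² = 1/1386, sgn +1
I_A²/I_B² = (1/22)/(1/1386) = 63/1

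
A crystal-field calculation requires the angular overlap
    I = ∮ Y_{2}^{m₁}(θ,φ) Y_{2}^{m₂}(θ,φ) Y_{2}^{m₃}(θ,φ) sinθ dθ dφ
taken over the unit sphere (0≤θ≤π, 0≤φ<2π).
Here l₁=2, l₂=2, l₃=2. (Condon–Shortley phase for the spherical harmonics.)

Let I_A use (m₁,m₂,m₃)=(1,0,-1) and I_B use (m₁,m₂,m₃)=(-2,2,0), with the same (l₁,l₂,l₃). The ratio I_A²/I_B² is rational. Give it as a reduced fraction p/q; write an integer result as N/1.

1/4

Same 2,2,2: normalisation and zero-m 3j drop out of the ratio.
A: Δ: 2! 2! 2! / 7! → 1/630; sum: t=0:+1/4 t=1:−1/2 = -1/4; 3j²(2 2 2; 1 0 -1) = Δ·Π!·Σ² = 1/70  (sign +1)
B: Δ: 2! 2! 2! / 7! → 1/630; sum: t=2:+1/8 = 1/8; 3j²(2 2 2; -2 2 0) = Δ·Π!·Σ² = 2/35  (sign +1)
I_A²/I_B² = (1/70)/(2/35) = 1/4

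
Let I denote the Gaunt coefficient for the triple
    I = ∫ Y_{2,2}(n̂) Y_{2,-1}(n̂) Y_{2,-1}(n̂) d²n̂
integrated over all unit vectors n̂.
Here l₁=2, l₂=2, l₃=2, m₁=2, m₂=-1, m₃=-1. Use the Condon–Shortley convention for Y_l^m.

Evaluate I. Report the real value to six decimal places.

Rules hold: Σm=0, L=6 even, 0≤2≤4.
N = 5·5·5 = 125
Δ = 2!·2!·2!/7! = 1/630
Racah Σ t=0..2: t=0:+1/8 t=1:−1/1 t=2:+1/8 = -3/4
⇒ 3j(2 2 2; 0 0 0)² = 2/35, sgn -1
Racah Σ t=0..0: t=0:+1/4 = 1/4
⇒ 3j(2 2 2; 2 -1 -1)² = 3/35, sgn -1
4πI² = N·(3j₀)²·(3jₘ)² = 30/49
I = +1·√(0.612245/4π) = 0.22072812

0.220728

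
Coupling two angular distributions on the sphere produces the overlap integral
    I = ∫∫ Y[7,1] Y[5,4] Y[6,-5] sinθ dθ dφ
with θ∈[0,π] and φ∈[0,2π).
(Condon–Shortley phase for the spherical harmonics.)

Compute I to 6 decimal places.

-0.122102

Checks pass: Σm=0; 18 even; l₃=6∈[2,12].
(2·7+1)(2·5+1)(2·6+1) = 2145
Δ: 6! 8! 4! / 19! → 1/174594420
sum: t=1:−1/4147200 t=2:+1/207360 t=3:−1/82944 t=4:+1/207360 t=5:−1/4147200 = -1/345600
3j²(7 5 6; 0 0 0) = Δ·Π!·Σ² = 420/46189  (sign -1)
sum: t=5:−1/14515200 t=6:+1/174182400 = -11/174182400
3j²(7 5 6; 1 4 -5) = Δ·Π!·Σ² = 121/12597  (sign +1)
combine: 4πI² = 2145·420/46189·121/12597 = 254100/1356277
take √, sign -1: I = -0.12210212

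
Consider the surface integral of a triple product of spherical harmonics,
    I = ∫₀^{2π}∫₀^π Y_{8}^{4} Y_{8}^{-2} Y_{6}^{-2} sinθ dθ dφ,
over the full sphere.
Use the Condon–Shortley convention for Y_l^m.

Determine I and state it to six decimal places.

0.076965

m-sum 0 ✓  L=22 even ✓  0≤6≤16 ✓
Π(2lᵢ+1) = 17×17×13 = 3757
triangle coeff Δ(8,8,6) = 1/13742520792
Σ_t [2,8]: t=2:+1/41803776000 t=3:−1/435456000 t=4:+1/39813120 t=5:−1/18662400 t=6:+1/39813120 t=7:−1/435456000 t=8:+1/41803776000 = -11/1393459200
(3j)²=600/96577 [(8 8 6; 0 0 0)], sign=-1
Σ_t [0,4]: t=0:+1/125411328000 t=1:−1/1567641600 t=2:+1/185794560 t=3:−1/130636800 t=4:+1/597196800 = -11/8957952000
(3j)²=308/96577 [(8 8 6; 4 -2 -2)], sign=-1
⇒ 4πI² = 184800/2482597
I = (+1)√(184800/2482597/(4π)) = 0.07696494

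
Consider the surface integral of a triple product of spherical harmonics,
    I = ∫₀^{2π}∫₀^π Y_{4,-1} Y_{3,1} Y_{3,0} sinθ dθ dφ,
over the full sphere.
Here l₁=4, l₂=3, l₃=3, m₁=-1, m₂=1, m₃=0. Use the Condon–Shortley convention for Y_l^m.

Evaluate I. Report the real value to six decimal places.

m-sum 0 ✓  L=10 even ✓  1≤3≤7 ✓
Π(2lᵢ+1) = 9×7×7 = 441
triangle coeff Δ(4,3,3) = 1/34650
Σ_t [1,3]: t=1:−1/72 t=2:+1/16 t=3:−1/72 = 5/144
(3j)²=2/77 [(4 3 3; 0 0 0)], sign=-1
Σ_t [2,4]: t=2:+1/48 t=3:−1/24 t=4:+1/288 = -5/288
(3j)²=5/462 [(4 3 3; -1 1 0)], sign=+1
⇒ 4πI² = 15/121
I = (-1)√(15/121/(4π)) = -0.09932258

-0.099323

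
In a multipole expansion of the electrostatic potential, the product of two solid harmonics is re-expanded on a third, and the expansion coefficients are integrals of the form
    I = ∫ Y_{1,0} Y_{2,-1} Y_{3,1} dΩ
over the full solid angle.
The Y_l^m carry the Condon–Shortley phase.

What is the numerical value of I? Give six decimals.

m-sum 0 ✓  L=6 even ✓  1≤3≤3 ✓
Π(2lᵢ+1) = 3×5×7 = 105
triangle coeff Δ(1,2,3) = 1/105
Σ_t [0,0]: t=0:+1/4 = 1/4
(3j)²=3/35 [(1 2 3; 0 0 0)], sign=-1
Σ_t [0,0]: t=0:+1/6 = 1/6
(3j)²=8/105 [(1 2 3; 0 -1 1)], sign=+1
⇒ 4πI² = 24/35
I = (-1)√(24/35/(4π)) = -0.23359668

-0.233597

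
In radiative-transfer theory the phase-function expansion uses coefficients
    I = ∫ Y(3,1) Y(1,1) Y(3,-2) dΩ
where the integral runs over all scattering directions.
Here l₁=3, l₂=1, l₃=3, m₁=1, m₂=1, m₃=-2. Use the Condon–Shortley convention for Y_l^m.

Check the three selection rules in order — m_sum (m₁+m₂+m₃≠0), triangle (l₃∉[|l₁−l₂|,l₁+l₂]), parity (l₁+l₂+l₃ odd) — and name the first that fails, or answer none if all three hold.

m₁+m₂+m₃ = 1 + 1 − 2 = 0  ✓
triangle: |3−1|=2 ≤ l₃=3 ≤ 3+1=4  ✓
parity: l₁+l₂+l₃ = 7 is odd  ✗

parity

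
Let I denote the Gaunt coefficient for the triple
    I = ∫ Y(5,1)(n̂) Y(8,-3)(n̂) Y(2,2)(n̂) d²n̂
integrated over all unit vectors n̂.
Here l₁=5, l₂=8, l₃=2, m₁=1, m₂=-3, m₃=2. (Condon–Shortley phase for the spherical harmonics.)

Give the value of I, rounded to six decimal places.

0.000000

triangle: need 3≤l₃≤13, have 2; I=0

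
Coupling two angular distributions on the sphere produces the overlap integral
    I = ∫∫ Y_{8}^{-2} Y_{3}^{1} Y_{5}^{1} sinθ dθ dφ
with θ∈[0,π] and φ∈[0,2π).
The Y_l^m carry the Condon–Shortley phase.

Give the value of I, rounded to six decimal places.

Rules hold: Σm=0, L=16 even, 5≤5≤11.
N = 17·7·11 = 1309
Δ = 6!·10!·0!/17! = 1/136136
Racah Σ t=3..3: t=3:−1/518400 = -1/518400
⇒ 3j(8 3 5; 0 0 0)² = 56/2431, sgn +1
Racah Σ t=4..4: t=4:+1/829440 = 1/829440
⇒ 3j(8 3 5; -2 1 1)² = 225/9724, sgn +1
4πI² = N·(3j₀)²·(3jₘ)² = 22050/31603
I = +1·√(0.697719/4π) = 0.23563251

0.235633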